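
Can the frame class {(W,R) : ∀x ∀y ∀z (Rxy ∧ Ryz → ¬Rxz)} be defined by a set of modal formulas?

If a class were modally definable it would be closed under surjective bounded morphisms (Goldblatt–Thomason).
The 5-cycle (worlds a,b,c,d,e with a→b→c→d→e→a) is intransitive. Mapping every world to a single reflexive point • is a surjective bounded morphism; the reflexive point is not intransitive (R••∧R•• but R••).
Hence intransitivity is not modally definable.

Not definable by any modal formula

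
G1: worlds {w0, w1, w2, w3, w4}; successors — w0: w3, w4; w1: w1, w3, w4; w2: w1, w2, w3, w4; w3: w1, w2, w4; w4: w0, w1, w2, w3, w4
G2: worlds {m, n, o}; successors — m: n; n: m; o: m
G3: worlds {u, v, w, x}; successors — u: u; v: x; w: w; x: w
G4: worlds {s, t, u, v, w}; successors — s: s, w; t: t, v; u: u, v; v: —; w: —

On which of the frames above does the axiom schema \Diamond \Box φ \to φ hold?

Frame correspondent (Sahlqvist): \forall x \forall y (Rxy \to Ryx) — i.e. symmetry.
G1: fails — Rw2w1 but not Rw1w2.
G2: fails — Rom but not Rmo.
G3: fails — Rvx but not Rxv.
G4: fails — Ruv but not Rvu.

none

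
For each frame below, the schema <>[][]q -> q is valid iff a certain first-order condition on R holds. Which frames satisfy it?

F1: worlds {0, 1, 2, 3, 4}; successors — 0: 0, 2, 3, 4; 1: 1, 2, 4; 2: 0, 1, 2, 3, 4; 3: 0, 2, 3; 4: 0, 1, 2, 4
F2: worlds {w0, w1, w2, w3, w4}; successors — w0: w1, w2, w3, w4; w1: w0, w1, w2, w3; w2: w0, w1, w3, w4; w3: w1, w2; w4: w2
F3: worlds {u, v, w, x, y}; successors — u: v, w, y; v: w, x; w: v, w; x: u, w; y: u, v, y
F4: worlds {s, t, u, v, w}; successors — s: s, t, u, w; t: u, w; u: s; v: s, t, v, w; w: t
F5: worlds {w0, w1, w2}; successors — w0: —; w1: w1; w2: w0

F1

The schema corresponds to a generalized confluence (Geach) condition: forall x forall y (xRy -> exists w (y R^2 w & x = w)).
F1: condition met.
F2: fails — w2Rw4 but no w with w4R²w and w2=w.
F3: fails — uRw but no t with wR²t and u=t.
F4: fails — sRw but no w* with wR²w* and s=w*.
F5: fails — w2Rw0 but no w with w0R²w and w2=w.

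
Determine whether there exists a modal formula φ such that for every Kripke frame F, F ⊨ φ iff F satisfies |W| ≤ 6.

No

If a class were modally definable it would be closed under disjoint unions (Goldblatt–Thomason).
Any modal formula valid on each of 7 disjoint one-world frames is valid on their disjoint union (validity is preserved under disjoint unions). Each one-world frame has |W|=1≤6, but the union has |W|=7.
So the class is not modally definable.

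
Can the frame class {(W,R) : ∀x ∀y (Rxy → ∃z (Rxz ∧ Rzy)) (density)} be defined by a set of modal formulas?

Yes, by □□q → □q

Yes: it is density, defined by the C4 schema □□q → □q.
Suppose □□q→□q is valid. Take Rxy and set V(q)={w : xR²w}. Then □□q at x, so □q at x, so q at y, i.e. ∃z(Rxz∧Rzy).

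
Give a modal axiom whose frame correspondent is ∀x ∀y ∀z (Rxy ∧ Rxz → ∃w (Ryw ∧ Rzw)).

◇□p → □◇p

The condition is convergence. The .2 schema ◇□p → □◇p defines it.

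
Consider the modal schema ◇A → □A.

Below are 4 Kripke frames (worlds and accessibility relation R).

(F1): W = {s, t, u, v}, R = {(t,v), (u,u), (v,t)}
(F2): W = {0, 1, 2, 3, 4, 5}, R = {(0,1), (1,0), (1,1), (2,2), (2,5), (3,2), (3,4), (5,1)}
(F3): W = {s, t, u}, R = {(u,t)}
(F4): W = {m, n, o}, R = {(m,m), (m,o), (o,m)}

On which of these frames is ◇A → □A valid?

This is the axiom for partial functionality; its first-order frame correspondent is ∀x ∀y ∀z (Rxy ∧ Rxz → y = z).
(F1): satisfies the condition.
(F2): fails — 1 sees both 0 and 1.
(F3): satisfies the condition.
(F4): fails — m sees both m and o.
Valid on: (F1), (F3).

(F1), (F3)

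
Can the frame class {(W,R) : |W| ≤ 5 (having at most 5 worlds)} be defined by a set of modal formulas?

Modal frame validity is preserved under disjoint unions.
Any modal formula valid on each of 6 disjoint one-world frames is valid on their disjoint union (validity is preserved under disjoint unions). Each one-world frame has |W|=1≤5, but the union has |W|=6.
So no modal formula (or set of formulas) defines exactly the |W|≤5 frames.

No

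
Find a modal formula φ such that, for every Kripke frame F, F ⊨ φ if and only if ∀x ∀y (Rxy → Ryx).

A defining formula is p → □◇p (the B axiom).

p → □◇p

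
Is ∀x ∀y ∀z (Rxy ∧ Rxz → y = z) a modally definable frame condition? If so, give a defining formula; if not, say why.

Yes — defined by ◇q → □q

The condition is partial functionality. A defining modal formula is ◇q → □q.
Suppose ◇q→□q is valid. Take Rxy, Rxz and set V(q)={y}. Then ◇q at x, so □q at x, so q at z, i.e. z=y.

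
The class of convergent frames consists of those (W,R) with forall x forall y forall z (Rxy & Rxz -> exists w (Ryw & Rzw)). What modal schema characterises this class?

The condition is convergence. The .2 schema ◇□r → □◇r defines it.
Suppose ◇□r→□◇r is valid. Take Rxy, Rxz and set V(r)={w : Ryw}. Then □r at y so ◇□r at x, so □◇r at x, so ◇r at z, giving w with Rzw and Ryw.

◇□r → □◇r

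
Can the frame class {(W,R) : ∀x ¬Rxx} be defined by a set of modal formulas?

Not modally definable

Any modally definable frame class is closed under surjective bounded morphisms.
The 4-cycle (worlds 0,1,2,3 with 0→1→2→3→0) is irreflexive, and the map sending every world to a single reflexive point • is a surjective bounded morphism (forth: every edge maps to (•,•); back: every world has a successor). So any modal formula valid on the 4-cycle is also valid on the reflexive point, which is not irreflexive.
So the class is not modally definable.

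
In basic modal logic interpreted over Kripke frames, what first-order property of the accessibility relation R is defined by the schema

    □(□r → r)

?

shift-reflexivity

Suppose □(□r→r) is valid. Take Rxy and set V(r)={w : Ryw}. Then at y, □r holds; since □(□r→r) at x, □r→r at y, so r at y, i.e. Ryy.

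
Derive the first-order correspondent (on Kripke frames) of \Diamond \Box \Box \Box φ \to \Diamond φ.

\forall x \forall y (xRy \to \exists w (y R^3 w \wedge xRw))

This is a Sahlqvist (Geach-type) schema ◇^1□^3φ → □^0◇^1φ.
Minimal-valuation argument: fix x; take any y with xR^1y and any z with xR^0z. Set V(φ) to the set of worlds R-reachable from y in exactly 3 steps. Then □^3φ holds at y, so the antecedent holds at x; validity forces ◇^1φ at z, giving a w with zR^1w and yR^3w.
First-order correspondent: \forall x \forall y (xRy \to \exists w (y R^3 w \wedge xRw)).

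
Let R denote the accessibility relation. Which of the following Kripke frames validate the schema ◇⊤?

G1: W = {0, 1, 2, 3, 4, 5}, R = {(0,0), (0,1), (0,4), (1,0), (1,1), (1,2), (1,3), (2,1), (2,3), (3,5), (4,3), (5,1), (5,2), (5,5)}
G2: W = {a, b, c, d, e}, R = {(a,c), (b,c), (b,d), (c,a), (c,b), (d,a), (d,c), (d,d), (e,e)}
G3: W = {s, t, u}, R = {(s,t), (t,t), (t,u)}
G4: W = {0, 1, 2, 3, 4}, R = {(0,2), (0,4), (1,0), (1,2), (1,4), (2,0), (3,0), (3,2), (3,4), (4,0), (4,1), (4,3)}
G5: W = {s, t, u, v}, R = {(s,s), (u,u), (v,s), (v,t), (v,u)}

This is the axiom for seriality; its first-order frame correspondent is ∀x ∃y Rxy.
G1: satisfies the condition.
G2: satisfies the condition.
G3: fails — world u has no successor.
G4: satisfies the condition.
G5: fails — world t has no successor.

G1, G2, G4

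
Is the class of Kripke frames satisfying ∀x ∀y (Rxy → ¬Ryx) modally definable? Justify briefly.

No

Modal frame validity is preserved under surjective bounded morphisms.
The 3-cycle (worlds s,t,u with s→t→u→s) is asymmetric. Mapping every world to a single reflexive point • is a surjective bounded morphism, and the reflexive point is not asymmetric (R•• but asymmetry requires ¬R••).
So no modal formula (or set of formulas) defines exactly the asymmetric frames.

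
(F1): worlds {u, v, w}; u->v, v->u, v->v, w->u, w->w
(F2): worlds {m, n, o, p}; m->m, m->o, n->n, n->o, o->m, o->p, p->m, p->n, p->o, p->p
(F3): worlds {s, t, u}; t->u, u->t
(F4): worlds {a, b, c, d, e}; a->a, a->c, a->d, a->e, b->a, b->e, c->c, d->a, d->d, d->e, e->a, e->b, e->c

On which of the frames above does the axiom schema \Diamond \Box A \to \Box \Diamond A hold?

The schema corresponds to convergence: \forall x \forall y \forall z (Rxy \wedge Rxz \to \exists w (Ryw \wedge Rzw)).
(F1): fails — Rww and Rwu but w and u have no common successor.
(F2): fails — Rnn and Rno but n and o have no common successor.
(F3): condition met.
(F4): fails — Rac and Rad but c and d have no common successor.

(F3)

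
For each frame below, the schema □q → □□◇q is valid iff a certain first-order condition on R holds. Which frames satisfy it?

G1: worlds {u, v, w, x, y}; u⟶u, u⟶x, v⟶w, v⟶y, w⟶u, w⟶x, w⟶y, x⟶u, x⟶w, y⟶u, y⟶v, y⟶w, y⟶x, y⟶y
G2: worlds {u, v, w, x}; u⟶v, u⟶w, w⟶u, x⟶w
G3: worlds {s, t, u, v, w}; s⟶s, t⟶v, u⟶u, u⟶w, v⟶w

The schema corresponds to a generalized confluence (Geach) condition: ∀x ∀z (xR²z → ∃w (xRw ∧ zRw)).
G1: fails — vR²u but no t with vRt and uRt.
G2: fails — wR²v but no t with wRt and vRt.
G3: fails — tR²w but no w* with tRw* and wRw*.

none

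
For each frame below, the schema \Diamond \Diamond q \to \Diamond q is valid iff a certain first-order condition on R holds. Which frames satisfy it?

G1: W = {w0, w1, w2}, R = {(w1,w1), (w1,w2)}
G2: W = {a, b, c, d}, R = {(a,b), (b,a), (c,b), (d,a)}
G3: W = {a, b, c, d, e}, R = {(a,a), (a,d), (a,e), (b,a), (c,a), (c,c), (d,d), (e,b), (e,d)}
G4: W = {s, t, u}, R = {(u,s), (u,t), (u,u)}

G1, G4

The schema corresponds to transitivity: \forall x \forall y \forall z (Rxy \wedge Ryz \to Rxz).
G1: condition met.
G2: fails — Rab and Rba but not Raa.
G3: fails — Reb and Rba but not Rea.
G4: condition met.
Valid on: G1, G4.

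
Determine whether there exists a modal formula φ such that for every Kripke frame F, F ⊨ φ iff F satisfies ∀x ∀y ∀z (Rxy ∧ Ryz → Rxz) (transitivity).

Definable; □q → □□q defines it

Yes: it is transitivity, defined by the 4 schema □q → □□q.
Suppose □q→□□q is valid. Take Rxy, Ryz and set V(q)={w : Rxw}. Then □q at x, so □□q at x, so □q at y, so q at z, i.e. Rxz.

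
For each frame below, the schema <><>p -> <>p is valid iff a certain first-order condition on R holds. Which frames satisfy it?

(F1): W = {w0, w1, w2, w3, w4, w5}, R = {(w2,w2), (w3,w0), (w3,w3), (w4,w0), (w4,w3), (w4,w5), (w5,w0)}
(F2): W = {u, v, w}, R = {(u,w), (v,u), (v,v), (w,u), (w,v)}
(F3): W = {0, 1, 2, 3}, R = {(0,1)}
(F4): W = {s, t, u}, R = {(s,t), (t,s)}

Frame correspondent (Sahlqvist): forall x forall y forall z (Rxy & Ryz -> Rxz) — i.e. transitivity.
(F1): satisfies the condition.
(F2): fails — Ruw and Rwu but not Ruu.
(F3): satisfies the condition.
(F4): fails — Rts and Rst but not Rtt.
Valid on: (F1), (F3).

(F1), (F3)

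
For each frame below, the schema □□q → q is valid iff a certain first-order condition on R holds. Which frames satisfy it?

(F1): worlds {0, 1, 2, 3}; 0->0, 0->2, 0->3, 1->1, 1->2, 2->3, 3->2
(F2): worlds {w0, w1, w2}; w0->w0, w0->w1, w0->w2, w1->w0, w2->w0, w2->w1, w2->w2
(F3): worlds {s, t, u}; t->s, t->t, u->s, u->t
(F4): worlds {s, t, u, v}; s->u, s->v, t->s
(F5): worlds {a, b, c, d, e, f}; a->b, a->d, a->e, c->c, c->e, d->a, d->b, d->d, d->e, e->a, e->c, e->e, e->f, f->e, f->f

(F1), (F2)

Frame correspondent (Sahlqvist): ∀x ∃w (xR²w ∧ x = w) — i.e. a generalized confluence (Geach) condition.
(F1): ✓.
(F2): ✓.
(F3): fails — at s but no w with sR²w and s=w.
(F4): fails — at s but no w with sR²w and s=w.
(F5): fails — at b but no w with bR²w and b=w.
Valid on: (F1), (F2).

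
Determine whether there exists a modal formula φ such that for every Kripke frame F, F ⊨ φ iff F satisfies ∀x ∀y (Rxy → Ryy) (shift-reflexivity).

Yes, by □(□p → p)

This is a Sahlqvist condition; the T□ axiom □(□p → p) defines it.
Suppose □(□p→p) is valid. Take Rxy and set V(p)={w : Ryw}. Then at y, □p holds; since □(□p→p) at x, □p→p at y, so p at y, i.e. Ryy.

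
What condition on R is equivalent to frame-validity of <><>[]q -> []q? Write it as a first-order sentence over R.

This is a Sahlqvist (Geach-type) schema ◇^2□^1q → □^1◇^0q.
First-order correspondent: forall x forall y forall z ((x R^2 y & xRz) -> exists w (yRw & z = w)).

forall x forall y forall z ((x R^2 y & xRz) -> exists w (yRw & z = w))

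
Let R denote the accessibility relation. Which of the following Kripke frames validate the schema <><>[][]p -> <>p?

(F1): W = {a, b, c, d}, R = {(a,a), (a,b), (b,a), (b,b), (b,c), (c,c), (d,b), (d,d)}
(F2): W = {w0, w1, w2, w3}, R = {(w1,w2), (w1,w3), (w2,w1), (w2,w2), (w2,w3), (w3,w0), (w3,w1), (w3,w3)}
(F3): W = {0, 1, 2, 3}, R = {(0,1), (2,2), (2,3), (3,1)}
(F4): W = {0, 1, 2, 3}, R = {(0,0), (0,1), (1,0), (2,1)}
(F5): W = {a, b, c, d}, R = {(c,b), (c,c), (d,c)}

(F4)

This is the axiom for a generalized confluence (Geach) condition; its first-order frame correspondent is forall x forall y (x R^2 y -> exists w (y R^2 w & xRw)).
(F1): fails — aR²c but no w with cR²w and aRw.
(F2): fails — w1R²w0 but no w with w0R²w and w1Rw.
(F3): fails — 2R²1 but no w with 1R²w and 2Rw.
(F4): satisfies the condition.
(F5): fails — cR²b but no w with bR²w and cRw.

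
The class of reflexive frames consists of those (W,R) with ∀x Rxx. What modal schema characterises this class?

□r → r

This is reflexivity; the standard corresponding axiom is T: □r → r.
Suppose □r→r is valid. At any x set V(r)={w : Rxw}. Then □r holds at x, so r holds at x, i.e. Rxx.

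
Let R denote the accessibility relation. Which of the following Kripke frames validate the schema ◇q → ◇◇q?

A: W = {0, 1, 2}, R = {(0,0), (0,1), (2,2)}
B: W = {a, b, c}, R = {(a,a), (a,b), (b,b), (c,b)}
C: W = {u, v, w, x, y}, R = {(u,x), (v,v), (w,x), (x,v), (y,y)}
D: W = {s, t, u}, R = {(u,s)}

The schema corresponds to a generalized confluence (Geach) condition: ∀x ∀y (xRy → ∃w (y = w ∧ xR²w)).
A: holds.
B: holds.
C: fails — uRx but no t with x=t and uR²t.
D: fails — uRs but no w with s=w and uR²w.

A, B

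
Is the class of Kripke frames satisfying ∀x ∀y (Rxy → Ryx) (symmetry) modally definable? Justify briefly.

This is a Sahlqvist condition; the B axiom q → □◇q defines it.
Suppose q→□◇q is valid. Take Rxy and set V(q)={x}. Then q at x, so □◇q at x, so ◇q at y, so some z with Ryz has q; z=x, i.e. Ryx.

Definable; q → □◇q defines it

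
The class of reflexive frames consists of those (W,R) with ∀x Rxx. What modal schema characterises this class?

□r → r

This is reflexivity; the standard corresponding axiom is T: □r → r.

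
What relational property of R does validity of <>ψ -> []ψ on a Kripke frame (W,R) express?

partial functionality

Suppose ◇ψ→□ψ is valid. Take Rxy, Rxz and set V(ψ)={y}. Then ◇ψ at x, so □ψ at x, so ψ at z, i.e. z=y.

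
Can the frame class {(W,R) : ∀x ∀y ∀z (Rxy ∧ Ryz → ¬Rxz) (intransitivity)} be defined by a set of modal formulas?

If a class were modally definable it would be closed under surjective bounded morphisms (Goldblatt–Thomason).
The 5-cycle (worlds 0,1,2,3,4 with 0→1→2→3→4→0) is intransitive. Mapping every world to a single reflexive point • is a surjective bounded morphism; the reflexive point is not intransitive (R••∧R•• but R••).
Hence intransitivity is not modally definable.

No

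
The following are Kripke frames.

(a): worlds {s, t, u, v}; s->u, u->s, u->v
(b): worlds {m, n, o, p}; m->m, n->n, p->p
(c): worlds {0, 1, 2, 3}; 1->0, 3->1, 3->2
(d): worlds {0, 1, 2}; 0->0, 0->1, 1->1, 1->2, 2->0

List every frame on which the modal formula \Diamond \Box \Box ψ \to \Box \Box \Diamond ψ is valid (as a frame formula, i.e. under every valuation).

(b), (d)

The schema corresponds to a generalized confluence (Geach) condition: \forall x \forall y \forall z ((xRy \wedge x R^2 z) \to \exists w (y R^2 w \wedge zRw)).
(a): fails — sRu, sR²v but no w with uR²w and vRw.
(b): condition met.
(c): fails — 3R1, 3R²0 but no w with 1R²w and 0Rw.
(d): condition met.
Valid on: (b), (d).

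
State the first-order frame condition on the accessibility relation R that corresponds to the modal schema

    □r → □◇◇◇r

∀x ∀z (xRz → ∃w (xRw ∧ zR³w))

This is a Sahlqvist (Geach-type) schema ◇^0□^1r → □^1◇^3r.
Minimal-valuation argument: fix x; take any y with xR^0y and any z with xR^1z. Set V(r) to the set of worlds R-reachable from y in exactly 1 step. Then □^1r holds at y, so the antecedent holds at x; validity forces ◇^3r at z, giving a w with zR^3w and yR^1w.
First-order correspondent: ∀x ∀z (xRz → ∃w (xRw ∧ zR³w)).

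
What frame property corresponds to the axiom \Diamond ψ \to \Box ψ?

Suppose ◇ψ→□ψ is valid. Take Rxy, Rxz and set V(ψ)={y}. Then ◇ψ at x, so □ψ at x, so ψ at z, i.e. z=y.

partial functionality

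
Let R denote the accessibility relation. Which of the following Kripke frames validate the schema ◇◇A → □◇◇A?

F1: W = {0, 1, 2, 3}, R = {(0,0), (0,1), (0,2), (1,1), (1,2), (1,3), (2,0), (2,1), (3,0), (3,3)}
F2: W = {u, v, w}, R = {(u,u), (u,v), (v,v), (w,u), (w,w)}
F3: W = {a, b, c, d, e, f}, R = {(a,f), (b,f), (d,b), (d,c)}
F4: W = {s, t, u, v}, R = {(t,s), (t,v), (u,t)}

The schema corresponds to a generalized confluence (Geach) condition: ∀x ∀y ∀z ((xR²y ∧ xRz) → ∃w (y = w ∧ zR²w)).
F1: holds.
F2: fails — uR²u, uRv but no t with u=t and vR²t.
F3: fails — dR²f, dRb but no w with f=w and bR²w.
F4: fails — uR²s, uRt but no w with s=w and tR²w.

F1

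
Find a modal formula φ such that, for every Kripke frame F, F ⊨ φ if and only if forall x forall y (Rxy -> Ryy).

The condition is shift-reflexivity. The T□ schema □(□q → q) defines it.

□(□q → q)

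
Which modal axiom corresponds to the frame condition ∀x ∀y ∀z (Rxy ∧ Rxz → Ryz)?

◇ψ → □◇ψ

A defining formula is ◇ψ → □◇ψ (the 5 axiom).
Suppose ◇ψ→□◇ψ is valid. Take Rxy, Rxz and set V(ψ)={y}. Then ◇ψ at x, so □◇ψ at x, so ◇ψ at z, so some w with Rzw has ψ; w=y, i.e. Rzy. By symmetry of the argument, Ryz.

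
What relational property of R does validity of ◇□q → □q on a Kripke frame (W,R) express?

Replacing q by ¬q and contraposing gives the equivalent schema ◇q → □◇q.
Suppose ◇q→□◇q is valid. Take Rxy, Rxz and set V(q)={y}. Then ◇q at x, so □◇q at x, so ◇q at z, so some w with Rzw has q; w=y, i.e. Rzy. By symmetry of the argument, Ryz.
Conversely, any frame satisfying ∀x ∀y ∀z (Rxy ∧ Rxz → Ryz) validates the schema.
So the correspondent is the Euclidean property.

the Euclidean property: ∀x ∀y ∀z (Rxy ∧ Rxz → Ryz)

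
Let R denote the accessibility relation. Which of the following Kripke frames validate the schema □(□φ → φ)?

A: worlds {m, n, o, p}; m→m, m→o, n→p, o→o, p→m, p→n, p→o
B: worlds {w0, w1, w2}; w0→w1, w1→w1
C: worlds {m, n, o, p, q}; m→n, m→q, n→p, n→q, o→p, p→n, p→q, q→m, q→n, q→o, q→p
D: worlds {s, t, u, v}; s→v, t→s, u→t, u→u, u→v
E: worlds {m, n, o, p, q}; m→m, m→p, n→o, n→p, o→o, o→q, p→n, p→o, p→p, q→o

The schema corresponds to shift-reflexivity: ∀x ∀y (Rxy → Ryy).
A: fails — Rpn but not Rnn.
B: holds.
C: fails — Rop but not Rpp.
D: fails — Ruv but not Rvv.
E: fails — Rpn but not Rnn.

B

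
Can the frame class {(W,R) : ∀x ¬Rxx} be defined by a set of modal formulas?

No

Modal frame validity is preserved under surjective bounded morphisms.
The 2-cycle (worlds 0,1 with 0→1→0) is irreflexive, and the map sending every world to a single reflexive point • is a surjective bounded morphism (forth: every edge maps to (•,•); back: every world has a successor). So any modal formula valid on the 2-cycle is also valid on the reflexive point, which is not irreflexive.
So no modal formula (or set of formulas) defines exactly the irreflexive frames.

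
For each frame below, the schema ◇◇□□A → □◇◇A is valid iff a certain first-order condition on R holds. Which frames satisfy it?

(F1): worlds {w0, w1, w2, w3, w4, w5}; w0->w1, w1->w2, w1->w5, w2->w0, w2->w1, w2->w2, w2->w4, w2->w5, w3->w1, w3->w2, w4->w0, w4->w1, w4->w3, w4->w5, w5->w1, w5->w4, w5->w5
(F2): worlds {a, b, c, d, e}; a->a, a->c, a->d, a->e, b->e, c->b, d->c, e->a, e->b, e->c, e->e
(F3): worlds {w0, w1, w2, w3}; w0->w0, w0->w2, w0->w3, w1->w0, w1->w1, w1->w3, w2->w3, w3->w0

(F1), (F3)

This is the axiom for a generalized confluence (Geach) condition; its first-order frame correspondent is ∀x ∀y ∀z ((xR²y ∧ xRz) → ∃w (yR²w ∧ zR²w)).
(F1): condition met.
(F2): fails — aR²c, aRd but no w with cR²w and dR²w.
(F3): condition met.
Valid on: (F1), (F3).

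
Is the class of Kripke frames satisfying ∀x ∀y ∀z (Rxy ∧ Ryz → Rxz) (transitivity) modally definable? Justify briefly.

Yes — defined by □q → □□q

This is a Sahlqvist condition; the 4 axiom □q → □□q defines it.
Suppose □q→□□q is valid. Take Rxy, Ryz and set V(q)={w : Rxw}. Then □q at x, so □□q at x, so □q at y, so q at z, i.e. Rxz.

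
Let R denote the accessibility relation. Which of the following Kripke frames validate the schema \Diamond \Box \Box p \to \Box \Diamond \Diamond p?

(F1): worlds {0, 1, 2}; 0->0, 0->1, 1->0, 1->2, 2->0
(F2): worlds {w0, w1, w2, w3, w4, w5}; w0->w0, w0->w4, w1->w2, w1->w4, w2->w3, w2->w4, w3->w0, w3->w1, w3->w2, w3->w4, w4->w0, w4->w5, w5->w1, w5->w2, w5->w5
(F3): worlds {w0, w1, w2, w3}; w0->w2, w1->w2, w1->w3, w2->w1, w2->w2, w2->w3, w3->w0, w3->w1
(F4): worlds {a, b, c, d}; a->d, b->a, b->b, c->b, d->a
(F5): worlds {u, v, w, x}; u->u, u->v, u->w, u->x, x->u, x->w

The schema corresponds to a generalized confluence (Geach) condition: \forall x \forall y \forall z ((xRy \wedge xRz) \to \exists w (y R^2 w \wedge z R^2 w)).
(F1): ✓.
(F2): ✓.
(F3): ✓.
(F4): ✓.
(F5): fails — uRu, uRv but no t with uR²t and vR²t.
Valid on: (F1), (F2), (F3), (F4).

(F1), (F2), (F3), (F4)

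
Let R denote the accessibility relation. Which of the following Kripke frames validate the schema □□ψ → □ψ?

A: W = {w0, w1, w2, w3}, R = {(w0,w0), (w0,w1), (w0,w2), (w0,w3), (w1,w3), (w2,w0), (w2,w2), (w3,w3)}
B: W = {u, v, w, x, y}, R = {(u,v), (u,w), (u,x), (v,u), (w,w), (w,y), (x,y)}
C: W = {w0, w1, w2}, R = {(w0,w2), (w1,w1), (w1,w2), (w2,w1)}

A

The schema corresponds to density: ∀x ∀y (Rxy → ∃z (Rxz ∧ Rzy)).
A: ✓.
B: fails — Ruv but no z with Ruz and Rzv.
C: fails — Rw0w2 but no z with Rw0z and Rzw2.
Valid on: A.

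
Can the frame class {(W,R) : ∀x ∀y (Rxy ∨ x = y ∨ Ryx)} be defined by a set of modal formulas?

If a class were modally definable it would be closed under disjoint unions (Goldblatt–Thomason).
Take 2 disjoint single-world reflexive frames: each is trivially connected, but their disjoint union has 2 worlds with no edge between distinct components, so it is not connected.
So no modal formula (or set of formulas) defines exactly the connected frames.

No — not modally definable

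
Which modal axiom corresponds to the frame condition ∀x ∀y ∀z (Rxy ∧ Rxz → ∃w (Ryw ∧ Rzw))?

The condition is convergence. The .2 schema ◇□ψ → □◇ψ defines it.

◇□ψ → □◇ψ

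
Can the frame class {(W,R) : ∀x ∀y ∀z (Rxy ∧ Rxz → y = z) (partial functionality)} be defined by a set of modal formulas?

The condition is partial functionality. A defining modal formula is ◇p → □p.
Suppose ◇p→□p is valid. Take Rxy, Rxz and set V(p)={y}. Then ◇p at x, so □p at x, so p at z, i.e. z=y.

Yes, by ◇p → □p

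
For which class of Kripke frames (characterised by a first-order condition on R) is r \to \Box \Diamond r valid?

Suppose r→□◇r is valid. Take Rxy and set V(r)={x}. Then r at x, so □◇r at x, so ◇r at y, so some z with Ryz has r; z=x, i.e. Ryx.

Symmetry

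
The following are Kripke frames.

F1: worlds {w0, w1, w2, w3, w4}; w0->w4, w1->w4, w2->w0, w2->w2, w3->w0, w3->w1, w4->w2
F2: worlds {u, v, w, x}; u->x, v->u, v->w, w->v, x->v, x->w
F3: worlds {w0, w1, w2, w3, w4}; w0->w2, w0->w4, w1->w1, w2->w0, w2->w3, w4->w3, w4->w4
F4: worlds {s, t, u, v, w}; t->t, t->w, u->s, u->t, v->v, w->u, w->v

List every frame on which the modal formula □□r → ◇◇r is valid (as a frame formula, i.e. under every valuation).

F1, F2

Frame correspondent (Sahlqvist): ∀x ∃w (xR²w ∧ xR²w) — i.e. a generalized confluence (Geach) condition.
F1: ✓.
F2: ✓.
F3: fails — at w3 but no w with w3R²w and w3R²w.
F4: fails — at s but no w* with sR²w* and sR²w*.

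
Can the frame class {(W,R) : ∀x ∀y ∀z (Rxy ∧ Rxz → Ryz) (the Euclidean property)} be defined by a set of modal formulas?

Yes — defined by ◇r → □◇r

Yes: it is the Euclidean property, defined by the 5 schema ◇r → □◇r.
Suppose ◇r→□◇r is valid. Take Rxy, Rxz and set V(r)={y}. Then ◇r at x, so □◇r at x, so ◇r at z, so some w with Rzw has r; w=y, i.e. Rzy. By symmetry of the argument, Ryz.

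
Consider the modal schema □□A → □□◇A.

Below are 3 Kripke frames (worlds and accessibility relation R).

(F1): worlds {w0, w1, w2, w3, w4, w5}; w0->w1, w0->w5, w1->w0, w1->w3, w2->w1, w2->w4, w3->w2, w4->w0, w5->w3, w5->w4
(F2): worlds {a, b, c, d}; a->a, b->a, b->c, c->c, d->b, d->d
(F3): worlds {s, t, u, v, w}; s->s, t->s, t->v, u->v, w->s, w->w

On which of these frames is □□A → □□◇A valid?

(F2), (F3)

This is the axiom for a generalized confluence (Geach) condition; its first-order frame correspondent is ∀x ∀z (xR²z → ∃w (xR²w ∧ zRw)).
(F1): fails — w0R²w0 but no w with w0R²w and w0Rw.
(F2): condition met.
(F3): condition met.
Valid on: (F2), (F3).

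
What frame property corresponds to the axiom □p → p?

reflexivity: ∀x Rxx

Suppose □p→p is valid. At any x set V(p)={w : Rxw}. Then □p holds at x, so p holds at x, i.e. Rxx.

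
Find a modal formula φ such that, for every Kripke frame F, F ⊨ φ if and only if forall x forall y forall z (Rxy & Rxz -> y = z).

A defining formula is ◇r → □r (the CD axiom).
Suppose ◇r→□r is valid. Take Rxy, Rxz and set V(r)={y}. Then ◇r at x, so □r at x, so r at z, i.e. z=y.

◇r → □r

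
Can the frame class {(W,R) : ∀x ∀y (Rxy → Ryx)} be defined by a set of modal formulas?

Yes, by q → □◇q

This is a Sahlqvist condition; the B axiom q → □◇q defines it.
Suppose q→□◇q is valid. Take Rxy and set V(q)={x}. Then q at x, so □◇q at x, so ◇q at y, so some z with Ryz has q; z=x, i.e. Ryx.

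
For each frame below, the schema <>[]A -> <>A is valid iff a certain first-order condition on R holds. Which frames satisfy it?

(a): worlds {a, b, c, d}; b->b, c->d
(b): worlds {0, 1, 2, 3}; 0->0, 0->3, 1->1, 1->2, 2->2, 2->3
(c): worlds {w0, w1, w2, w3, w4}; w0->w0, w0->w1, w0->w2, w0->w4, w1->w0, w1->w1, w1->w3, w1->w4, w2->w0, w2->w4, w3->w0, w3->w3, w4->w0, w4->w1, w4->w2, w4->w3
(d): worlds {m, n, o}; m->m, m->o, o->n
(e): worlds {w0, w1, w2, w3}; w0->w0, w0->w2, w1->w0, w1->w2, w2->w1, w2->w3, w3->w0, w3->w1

(c)

The schema corresponds to a generalized confluence (Geach) condition: forall x forall y (xRy -> exists w (yRw & xRw)).
(a): fails — cRd but no w with dRw and cRw.
(b): fails — 0R3 but no w with 3Rw and 0Rw.
(c): holds.
(d): fails — mRo but no w with oRw and mRw.
(e): fails — w0Rw2 but no w with w2Rw and w0Rw.
Valid on: (c).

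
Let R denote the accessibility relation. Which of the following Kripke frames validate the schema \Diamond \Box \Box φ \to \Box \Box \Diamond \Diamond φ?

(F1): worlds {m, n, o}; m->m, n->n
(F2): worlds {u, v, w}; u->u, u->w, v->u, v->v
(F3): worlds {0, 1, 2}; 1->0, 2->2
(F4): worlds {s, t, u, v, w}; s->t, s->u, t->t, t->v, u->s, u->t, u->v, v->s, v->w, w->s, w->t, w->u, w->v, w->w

(F1), (F3), (F4)

This is the axiom for a generalized confluence (Geach) condition; its first-order frame correspondent is \forall x \forall y \forall z ((xRy \wedge x R^2 z) \to \exists w (y R^2 w \wedge z R^2 w)).
(F1): ✓.
(F2): fails — uRu, uR²w but no t with uR²t and wR²t.
(F3): ✓.
(F4): ✓.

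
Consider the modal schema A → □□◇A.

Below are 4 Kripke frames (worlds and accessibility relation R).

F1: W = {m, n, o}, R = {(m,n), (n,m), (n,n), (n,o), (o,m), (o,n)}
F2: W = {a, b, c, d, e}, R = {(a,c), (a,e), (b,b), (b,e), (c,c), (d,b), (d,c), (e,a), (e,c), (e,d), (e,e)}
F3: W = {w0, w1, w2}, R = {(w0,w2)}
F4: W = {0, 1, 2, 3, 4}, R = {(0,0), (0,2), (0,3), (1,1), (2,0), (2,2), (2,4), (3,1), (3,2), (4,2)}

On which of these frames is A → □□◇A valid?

F3

This is the axiom for a generalized confluence (Geach) condition; its first-order frame correspondent is ∀x ∀z (xR²z → ∃w (x = w ∧ zRw)).
F1: fails — mR²m but no w with m=w and mRw.
F2: fails — aR²a but no w with a=w and aRw.
F3: holds.
F4: fails — 0R²1 but no w with 0=w and 1Rw.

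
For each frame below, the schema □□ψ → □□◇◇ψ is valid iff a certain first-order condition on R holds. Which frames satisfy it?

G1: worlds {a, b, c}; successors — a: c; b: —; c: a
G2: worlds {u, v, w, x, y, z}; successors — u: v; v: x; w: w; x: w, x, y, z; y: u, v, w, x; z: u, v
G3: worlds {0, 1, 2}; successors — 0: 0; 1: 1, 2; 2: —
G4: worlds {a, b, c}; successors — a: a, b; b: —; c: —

This is the axiom for a generalized confluence (Geach) condition; its first-order frame correspondent is ∀x ∀z (xR²z → ∃w (xR²w ∧ zR²w)).
G1: holds.
G2: holds.
G3: fails — 1R²2 but no w with 1R²w and 2R²w.
G4: fails — aR²b but no w with aR²w and bR²w.

G1, G2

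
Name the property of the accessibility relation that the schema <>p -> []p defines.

Partial functionality

Suppose ◇p→□p is valid. Take Rxy, Rxz and set V(p)={y}. Then ◇p at x, so □p at x, so p at z, i.e. z=y.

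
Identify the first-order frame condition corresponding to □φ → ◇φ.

seriality

This schema is the D axiom.
It corresponds to seriality: ∀x ∃y Rxy.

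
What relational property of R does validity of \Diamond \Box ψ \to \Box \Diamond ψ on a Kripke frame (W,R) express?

This schema is the .2 axiom.
It corresponds to convergence: \forall x \forall y \forall z (Rxy \wedge Rxz \to \exists w (Ryw \wedge Rzw)).

Convergence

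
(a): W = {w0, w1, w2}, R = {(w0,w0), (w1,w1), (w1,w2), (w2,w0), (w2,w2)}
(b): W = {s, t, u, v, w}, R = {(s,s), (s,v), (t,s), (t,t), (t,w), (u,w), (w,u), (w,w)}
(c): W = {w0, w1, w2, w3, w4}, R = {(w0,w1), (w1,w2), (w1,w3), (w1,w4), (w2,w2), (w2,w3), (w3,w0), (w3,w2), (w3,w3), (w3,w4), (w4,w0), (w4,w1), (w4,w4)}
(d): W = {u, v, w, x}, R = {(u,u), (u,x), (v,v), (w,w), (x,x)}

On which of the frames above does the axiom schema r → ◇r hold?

(a), (d)

The schema corresponds to reflexivity: ∀x Rxx.
(a): holds.
(b): fails — world u does not see itself.
(c): fails — world w0 does not see itself.
(d): holds.
Valid on: (a), (d).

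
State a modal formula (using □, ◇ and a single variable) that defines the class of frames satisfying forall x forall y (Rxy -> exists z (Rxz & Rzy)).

□□q → □q

This is density; the standard corresponding axiom is C4: □□q → □q.
Suppose □□q→□q is valid. Take Rxy and set V(q)={w : xR²w}. Then □□q at x, so □q at x, so q at y, i.e. ∃z(Rxz∧Rzy).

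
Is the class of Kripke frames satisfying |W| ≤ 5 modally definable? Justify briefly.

No

Modal frame validity is preserved under disjoint unions.
Any modal formula valid on each of 6 disjoint one-world frames is valid on their disjoint union (validity is preserved under disjoint unions). Each one-world frame has |W|=1≤5, but the union has |W|=6.
Hence having at most 5 worlds is not modally definable.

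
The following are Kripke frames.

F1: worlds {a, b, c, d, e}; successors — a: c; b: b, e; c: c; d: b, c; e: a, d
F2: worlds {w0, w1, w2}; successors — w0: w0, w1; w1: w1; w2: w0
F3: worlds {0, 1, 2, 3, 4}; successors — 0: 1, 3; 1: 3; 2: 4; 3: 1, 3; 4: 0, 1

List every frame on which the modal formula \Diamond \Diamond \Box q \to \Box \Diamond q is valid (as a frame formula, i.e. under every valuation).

Frame correspondent (Sahlqvist): \forall x \forall y \forall z ((x R^2 y \wedge xRz) \to \exists w (yRw \wedge zRw)) — i.e. a generalized confluence (Geach) condition.
F1: fails — bR²a, bRb but no w with aRw and bRw.
F2: satisfies the condition.
F3: fails — 2R²1, 2R4 but no w with 1Rw and 4Rw.

F2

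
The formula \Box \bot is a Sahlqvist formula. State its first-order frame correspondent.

This is the Ver axiom.
It corresponds to emptiness of R: \forall x \forall y \neg Rxy.

emptiness of R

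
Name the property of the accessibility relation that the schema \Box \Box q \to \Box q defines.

This schema is the C4 axiom.
Its frame correspondent is density — \forall x \forall y (Rxy \to \exists z (Rxz \wedge Rzy)).

Density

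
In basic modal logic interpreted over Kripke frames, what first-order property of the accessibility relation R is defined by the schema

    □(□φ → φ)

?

This schema is the T□ axiom.
Its frame correspondent is shift-reflexivity — ∀x ∀y (Rxy → Ryy).

shift-reflexivity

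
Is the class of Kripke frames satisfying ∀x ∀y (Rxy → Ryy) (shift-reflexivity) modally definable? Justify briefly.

Yes, by □(□p → p)

Yes: it is shift-reflexivity, defined by the T□ schema □(□p → p).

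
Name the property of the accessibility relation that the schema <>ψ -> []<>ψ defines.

Suppose ◇ψ→□◇ψ is valid. Take Rxy, Rxz and set V(ψ)={y}. Then ◇ψ at x, so □◇ψ at x, so ◇ψ at z, so some w with Rzw has ψ; w=y, i.e. Rzy. By symmetry of the argument, Ryz.

the Euclidean property: forall x forall y forall z (Rxy & Rxz -> Ryz)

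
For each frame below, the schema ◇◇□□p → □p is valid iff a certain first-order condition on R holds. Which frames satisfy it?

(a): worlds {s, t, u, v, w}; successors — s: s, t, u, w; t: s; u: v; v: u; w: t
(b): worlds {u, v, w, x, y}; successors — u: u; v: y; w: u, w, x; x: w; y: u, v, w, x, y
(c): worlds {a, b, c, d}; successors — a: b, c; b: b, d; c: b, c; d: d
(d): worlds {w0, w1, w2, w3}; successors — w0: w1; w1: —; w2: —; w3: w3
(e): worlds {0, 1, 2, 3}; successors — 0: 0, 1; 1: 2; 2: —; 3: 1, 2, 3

The schema corresponds to a generalized confluence (Geach) condition: ∀x ∀y ∀z ((xR²y ∧ xRz) → ∃w (yR²w ∧ z = w)).
(a): fails — sR²u, sRs but no w* with uR²w* and s=w*.
(b): fails — vR²u, vRy but no t with uR²t and y=t.
(c): fails — aR²b, aRc but no w with bR²w and c=w.
(d): holds.
(e): fails — 0R²1, 0R0 but no w with 1R²w and 0=w.

(d)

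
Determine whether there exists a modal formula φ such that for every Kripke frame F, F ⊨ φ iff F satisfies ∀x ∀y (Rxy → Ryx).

This is a Sahlqvist condition; the B axiom q → □◇q defines it.
Suppose q→□◇q is valid. Take Rxy and set V(q)={x}. Then q at x, so □◇q at x, so ◇q at y, so some z with Ryz has q; z=x, i.e. Ryx.

Definable; q → □◇q defines it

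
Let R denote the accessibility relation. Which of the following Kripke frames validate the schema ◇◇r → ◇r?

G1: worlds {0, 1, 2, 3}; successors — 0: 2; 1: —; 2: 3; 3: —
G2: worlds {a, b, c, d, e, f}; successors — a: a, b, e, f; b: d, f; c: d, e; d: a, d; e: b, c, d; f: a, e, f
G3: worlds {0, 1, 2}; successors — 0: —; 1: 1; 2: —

G3

This is the axiom for a generalized confluence (Geach) condition; its first-order frame correspondent is ∀x ∀y (xR²y → ∃w (y = w ∧ xRw)).
G1: fails — 0R²3 but no w with 3=w and 0Rw.
G2: fails — aR²c but no w with c=w and aRw.
G3: holds.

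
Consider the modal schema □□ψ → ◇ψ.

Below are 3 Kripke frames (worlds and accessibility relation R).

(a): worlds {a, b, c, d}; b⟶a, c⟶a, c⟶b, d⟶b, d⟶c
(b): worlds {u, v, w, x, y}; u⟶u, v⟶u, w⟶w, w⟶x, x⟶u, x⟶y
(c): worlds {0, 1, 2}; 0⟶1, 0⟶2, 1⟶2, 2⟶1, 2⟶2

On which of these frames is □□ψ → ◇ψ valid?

The schema corresponds to a generalized confluence (Geach) condition: ∀x ∃w (xR²w ∧ xRw).
(a): fails — at a but no w with aR²w and aRw.
(b): fails — at y but no t with yR²t and yRt.
(c): satisfies the condition.

(c)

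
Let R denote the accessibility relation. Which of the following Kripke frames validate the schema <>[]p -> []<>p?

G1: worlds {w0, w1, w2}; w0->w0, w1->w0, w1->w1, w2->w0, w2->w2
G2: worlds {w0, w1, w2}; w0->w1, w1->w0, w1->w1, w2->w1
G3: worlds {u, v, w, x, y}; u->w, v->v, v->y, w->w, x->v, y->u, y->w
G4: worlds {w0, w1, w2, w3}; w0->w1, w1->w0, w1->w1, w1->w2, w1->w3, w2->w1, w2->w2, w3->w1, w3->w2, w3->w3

G1, G2, G4

Frame correspondent (Sahlqvist): forall x forall y forall z (Rxy & Rxz -> exists w (Ryw & Rzw)) — i.e. convergence.
G1: satisfies the condition.
G2: satisfies the condition.
G3: fails — Rvv and Rvy but v and y have no common successor.
G4: satisfies the condition.
Valid on: G1, G2, G4.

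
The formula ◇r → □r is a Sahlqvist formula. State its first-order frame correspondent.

partial functionality

Suppose ◇r→□r is valid. Take Rxy, Rxz and set V(r)={y}. Then ◇r at x, so □r at x, so r at z, i.e. z=y.
Conversely, on a frame with partial functionality the schema holds at every world under every valuation.
So the correspondent is partial functionality.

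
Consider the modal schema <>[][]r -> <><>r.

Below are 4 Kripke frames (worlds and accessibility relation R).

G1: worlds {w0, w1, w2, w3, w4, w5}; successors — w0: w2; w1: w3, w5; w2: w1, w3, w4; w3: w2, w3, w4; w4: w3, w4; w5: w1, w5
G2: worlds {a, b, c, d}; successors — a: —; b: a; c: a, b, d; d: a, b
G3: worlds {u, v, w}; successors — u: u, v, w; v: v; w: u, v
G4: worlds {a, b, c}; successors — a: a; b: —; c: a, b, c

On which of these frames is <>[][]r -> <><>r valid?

G1, G3

Frame correspondent (Sahlqvist): forall x forall y (xRy -> exists w (y R^2 w & x R^2 w)) — i.e. a generalized confluence (Geach) condition.
G1: holds.
G2: fails — bRa but no w with aR²w and bR²w.
G3: holds.
G4: fails — cRb but no w with bR²w and cR²w.
Valid on: G1, G3.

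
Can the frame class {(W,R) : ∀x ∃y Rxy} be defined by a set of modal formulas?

Yes, by □r → ◇r

The condition is seriality. A defining modal formula is □r → ◇r.
Suppose □r→◇r is valid. At any x set V(r)=W. Then □r at x, so ◇r at x, so x has a successor.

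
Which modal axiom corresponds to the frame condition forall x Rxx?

□r → r

The condition is reflexivity. The T schema □r → r defines it.
Suppose □r→r is valid. At any x set V(r)={w : Rxw}. Then □r holds at x, so r holds at x, i.e. Rxx.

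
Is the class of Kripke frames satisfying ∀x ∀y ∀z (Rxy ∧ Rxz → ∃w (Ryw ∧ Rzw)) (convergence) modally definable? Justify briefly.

This is a Sahlqvist condition; the .2 axiom ◇□p → □◇p defines it.
Suppose ◇□p→□◇p is valid. Take Rxy, Rxz and set V(p)={w : Ryw}. Then □p at y so ◇□p at x, so □◇p at x, so ◇p at z, giving w with Rzw and Ryw.

Definable; ◇□p → □◇p defines it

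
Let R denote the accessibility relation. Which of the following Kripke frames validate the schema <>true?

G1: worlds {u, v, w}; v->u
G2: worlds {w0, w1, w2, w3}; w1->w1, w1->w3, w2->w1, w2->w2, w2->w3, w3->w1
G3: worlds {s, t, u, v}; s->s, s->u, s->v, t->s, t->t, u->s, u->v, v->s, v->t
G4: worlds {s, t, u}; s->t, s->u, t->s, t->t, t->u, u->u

G3, G4

The schema corresponds to seriality: forall x exists y Rxy.
G1: fails — world u has no successor.
G2: fails — world w0 has no successor.
G3: condition met.
G4: condition met.
Valid on: G3, G4.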